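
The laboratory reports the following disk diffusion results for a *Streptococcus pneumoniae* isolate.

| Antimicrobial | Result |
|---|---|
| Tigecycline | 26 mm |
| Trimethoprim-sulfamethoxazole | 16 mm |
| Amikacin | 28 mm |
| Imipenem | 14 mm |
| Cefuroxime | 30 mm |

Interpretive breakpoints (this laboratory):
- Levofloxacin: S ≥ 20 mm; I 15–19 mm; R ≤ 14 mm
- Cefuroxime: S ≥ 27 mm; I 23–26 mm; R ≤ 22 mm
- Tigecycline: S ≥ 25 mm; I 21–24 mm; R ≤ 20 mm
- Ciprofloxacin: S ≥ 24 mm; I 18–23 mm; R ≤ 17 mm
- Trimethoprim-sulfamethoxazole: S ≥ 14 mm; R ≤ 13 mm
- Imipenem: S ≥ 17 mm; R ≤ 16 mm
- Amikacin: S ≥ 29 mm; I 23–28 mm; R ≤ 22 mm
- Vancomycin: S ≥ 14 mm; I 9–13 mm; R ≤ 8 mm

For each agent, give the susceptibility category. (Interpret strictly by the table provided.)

S, S, I, R, S

Tigecycline 26 mm: ≥ 25 mm — Susceptible
Trimethoprim-sulfamethoxazole 16 mm: ≥ 14 mm ⇒ Susceptible
Amikacin 28 mm: in 23–28 mm — Intermediate
Imipenem 14 mm: ≤ 16 mm ⇒ resistant
Cefuroxime: 30 mm is ≥ 27 mm ⇒ S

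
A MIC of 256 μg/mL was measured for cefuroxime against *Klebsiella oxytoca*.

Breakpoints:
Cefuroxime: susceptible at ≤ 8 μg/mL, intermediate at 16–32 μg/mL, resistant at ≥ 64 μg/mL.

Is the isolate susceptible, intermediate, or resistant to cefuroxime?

Cefuroxime: 256 μg/mL is ≥ 64 μg/mL ⇒ Resistant

Resistant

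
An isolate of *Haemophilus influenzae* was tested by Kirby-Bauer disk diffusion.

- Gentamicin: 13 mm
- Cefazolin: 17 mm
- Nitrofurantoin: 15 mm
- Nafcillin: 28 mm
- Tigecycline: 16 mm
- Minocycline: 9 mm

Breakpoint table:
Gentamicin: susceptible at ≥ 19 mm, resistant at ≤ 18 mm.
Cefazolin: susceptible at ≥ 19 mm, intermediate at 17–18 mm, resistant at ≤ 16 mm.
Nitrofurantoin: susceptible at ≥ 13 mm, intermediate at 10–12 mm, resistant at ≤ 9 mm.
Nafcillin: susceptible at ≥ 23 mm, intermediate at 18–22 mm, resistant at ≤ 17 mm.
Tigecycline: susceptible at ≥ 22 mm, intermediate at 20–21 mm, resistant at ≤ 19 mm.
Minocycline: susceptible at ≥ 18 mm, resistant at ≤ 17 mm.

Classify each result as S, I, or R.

Gentamicin 13 mm: ≤ 18 mm → resistant
Cefazolin 17 mm: in 17–18 mm → I
Nitrofurantoin: 15 mm is ≥ 13 mm → Susceptible
Nafcillin 28 mm: ≥ 23 mm — S
Tigecycline (16 mm) ≤ 19 mm — Resistant
Minocycline: 9 mm is ≤ 17 mm ⇒ R

R, I, S, S, R, R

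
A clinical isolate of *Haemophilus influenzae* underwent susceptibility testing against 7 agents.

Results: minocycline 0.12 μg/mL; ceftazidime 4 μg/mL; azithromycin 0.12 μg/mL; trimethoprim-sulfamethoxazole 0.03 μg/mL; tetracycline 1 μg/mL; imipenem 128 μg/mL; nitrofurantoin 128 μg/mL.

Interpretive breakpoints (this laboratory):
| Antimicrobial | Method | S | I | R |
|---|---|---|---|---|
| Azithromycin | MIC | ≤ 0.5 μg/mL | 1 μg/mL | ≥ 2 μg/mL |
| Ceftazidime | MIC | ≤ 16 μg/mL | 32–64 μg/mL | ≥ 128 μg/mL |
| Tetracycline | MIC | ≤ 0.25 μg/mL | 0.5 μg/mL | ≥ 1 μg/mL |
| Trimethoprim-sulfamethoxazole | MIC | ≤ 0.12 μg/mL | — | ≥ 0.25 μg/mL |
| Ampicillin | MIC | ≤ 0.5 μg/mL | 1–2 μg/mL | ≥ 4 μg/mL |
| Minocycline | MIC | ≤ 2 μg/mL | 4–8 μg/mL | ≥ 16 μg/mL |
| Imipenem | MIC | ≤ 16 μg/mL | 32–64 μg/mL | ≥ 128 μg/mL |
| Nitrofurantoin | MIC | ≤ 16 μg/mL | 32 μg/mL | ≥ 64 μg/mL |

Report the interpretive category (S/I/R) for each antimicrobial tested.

S, S, S, S, R, R, R

Minocycline 0.12 μg/mL: ≤ 2 μg/mL → susceptible
Ceftazidime 4 μg/mL: ≤ 16 μg/mL → susceptible
Azithromycin (0.12 μg/mL) ≤ 0.5 μg/mL ⇒ susceptible
Trimethoprim-sulfamethoxazole (0.03 μg/mL) ≤ 0.12 μg/mL ⇒ Susceptible
Tetracycline: 1 μg/mL is ≥ 1 μg/mL — resistant
Imipenem (128 μg/mL) ≥ 128 μg/mL ⇒ Resistant
Nitrofurantoin: 128 μg/mL is ≥ 64 μg/mL — R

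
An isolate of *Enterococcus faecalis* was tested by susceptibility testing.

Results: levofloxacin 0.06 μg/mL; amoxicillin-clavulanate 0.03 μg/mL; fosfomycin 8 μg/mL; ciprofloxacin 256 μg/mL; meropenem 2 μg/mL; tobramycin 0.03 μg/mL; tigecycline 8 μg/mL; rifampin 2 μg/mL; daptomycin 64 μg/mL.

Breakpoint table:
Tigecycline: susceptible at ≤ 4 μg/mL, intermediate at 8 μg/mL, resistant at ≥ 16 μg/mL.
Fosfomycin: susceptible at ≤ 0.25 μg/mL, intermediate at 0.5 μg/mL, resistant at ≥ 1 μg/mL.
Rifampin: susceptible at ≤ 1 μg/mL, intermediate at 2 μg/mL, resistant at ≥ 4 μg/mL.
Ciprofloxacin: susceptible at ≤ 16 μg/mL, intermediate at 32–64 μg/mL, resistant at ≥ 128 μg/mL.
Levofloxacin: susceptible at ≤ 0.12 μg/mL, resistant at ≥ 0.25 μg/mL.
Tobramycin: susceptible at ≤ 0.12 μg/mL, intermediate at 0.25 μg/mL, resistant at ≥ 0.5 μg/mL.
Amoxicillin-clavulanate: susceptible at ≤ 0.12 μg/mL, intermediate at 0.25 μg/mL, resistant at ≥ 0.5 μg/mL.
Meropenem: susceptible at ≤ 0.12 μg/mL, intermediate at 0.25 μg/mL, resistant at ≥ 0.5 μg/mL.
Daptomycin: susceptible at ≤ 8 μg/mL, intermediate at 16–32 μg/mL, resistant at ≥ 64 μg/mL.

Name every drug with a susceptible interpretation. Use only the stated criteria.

levofloxacin, amoxicillin-clavulanate, tobramycin

Levofloxacin (0.06 μg/mL) ≤ 0.12 μg/mL ⇒ Susceptible
Amoxicillin-clavulanate 0.03 μg/mL: ≤ 0.12 μg/mL ⇒ S
Fosfomycin: 8 μg/mL is ≥ 1 μg/mL ⇒ Resistant
Ciprofloxacin (256 μg/mL) ≥ 128 μg/mL → resistant
Meropenem (2 μg/mL) ≥ 0.5 μg/mL ⇒ resistant
Tobramycin: 0.03 μg/mL is ≤ 0.12 μg/mL ⇒ Susceptible
Tigecycline 8 μg/mL: = 8 μg/mL — I
Rifampin: 2 μg/mL is = 2 μg/mL — Intermediate
Daptomycin (64 μg/mL) ≥ 64 μg/mL → R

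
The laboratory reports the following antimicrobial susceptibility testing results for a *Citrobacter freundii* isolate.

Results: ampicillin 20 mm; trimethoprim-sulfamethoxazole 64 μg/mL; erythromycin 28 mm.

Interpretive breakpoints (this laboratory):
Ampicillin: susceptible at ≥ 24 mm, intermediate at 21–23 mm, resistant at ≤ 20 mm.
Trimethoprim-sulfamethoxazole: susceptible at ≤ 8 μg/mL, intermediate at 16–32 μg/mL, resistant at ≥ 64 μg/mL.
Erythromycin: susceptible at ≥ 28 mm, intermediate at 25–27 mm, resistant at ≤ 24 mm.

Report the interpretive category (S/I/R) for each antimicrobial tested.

R, R, S

Ampicillin (20 mm) ≤ 20 mm ⇒ R
Trimethoprim-sulfamethoxazole (64 μg/mL) ≥ 64 μg/mL ⇒ resistant
Erythromycin (28 mm) ≥ 28 mm ⇒ S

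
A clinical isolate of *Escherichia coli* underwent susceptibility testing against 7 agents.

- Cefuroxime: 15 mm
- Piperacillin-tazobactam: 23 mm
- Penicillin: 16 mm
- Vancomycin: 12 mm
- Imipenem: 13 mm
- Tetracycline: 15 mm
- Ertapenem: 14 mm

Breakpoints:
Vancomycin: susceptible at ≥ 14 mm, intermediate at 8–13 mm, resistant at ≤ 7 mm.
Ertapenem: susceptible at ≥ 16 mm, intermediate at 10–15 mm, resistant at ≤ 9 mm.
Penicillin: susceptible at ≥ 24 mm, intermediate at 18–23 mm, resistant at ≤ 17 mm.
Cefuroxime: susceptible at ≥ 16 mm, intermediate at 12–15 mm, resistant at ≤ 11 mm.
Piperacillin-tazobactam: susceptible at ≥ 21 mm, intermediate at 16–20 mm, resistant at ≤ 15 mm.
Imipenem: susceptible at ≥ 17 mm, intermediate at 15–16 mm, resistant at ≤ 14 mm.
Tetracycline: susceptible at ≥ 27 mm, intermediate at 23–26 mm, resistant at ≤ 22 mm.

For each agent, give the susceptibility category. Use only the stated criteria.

Cefuroxime (15 mm) in 12–15 mm → intermediate
Piperacillin-tazobactam 23 mm: ≥ 21 mm — Susceptible
Penicillin (16 mm) ≤ 17 mm ⇒ resistant
Vancomycin 12 mm: in 8–13 mm → Intermediate
Imipenem (13 mm) ≤ 14 mm ⇒ R
Tetracycline: 15 mm is ≤ 22 mm → resistant
Ertapenem: 14 mm is in 10–15 mm — intermediate

I, S, R, I, R, R, I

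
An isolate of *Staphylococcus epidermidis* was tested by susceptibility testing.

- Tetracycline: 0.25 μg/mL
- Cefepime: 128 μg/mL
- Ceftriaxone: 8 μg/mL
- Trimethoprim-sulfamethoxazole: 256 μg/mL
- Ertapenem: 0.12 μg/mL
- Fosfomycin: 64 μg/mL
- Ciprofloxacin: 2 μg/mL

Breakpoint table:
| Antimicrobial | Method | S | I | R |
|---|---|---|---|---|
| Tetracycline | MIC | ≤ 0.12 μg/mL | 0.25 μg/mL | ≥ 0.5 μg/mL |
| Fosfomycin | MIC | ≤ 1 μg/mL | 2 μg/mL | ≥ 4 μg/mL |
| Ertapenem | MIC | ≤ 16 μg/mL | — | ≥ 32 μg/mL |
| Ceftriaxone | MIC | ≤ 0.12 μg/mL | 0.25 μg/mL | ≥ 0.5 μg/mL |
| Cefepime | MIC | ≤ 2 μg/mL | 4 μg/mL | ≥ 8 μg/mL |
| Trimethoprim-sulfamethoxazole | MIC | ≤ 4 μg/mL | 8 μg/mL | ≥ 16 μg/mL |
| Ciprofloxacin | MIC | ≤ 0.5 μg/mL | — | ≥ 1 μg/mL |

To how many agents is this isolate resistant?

Tetracycline: 0.25 μg/mL is = 0.25 μg/mL — intermediate
Cefepime 128 μg/mL: ≥ 8 μg/mL ⇒ R
Ceftriaxone: 8 μg/mL is ≥ 0.5 μg/mL — resistant
Trimethoprim-sulfamethoxazole: 256 μg/mL is ≥ 16 μg/mL → R
Ertapenem: 0.12 μg/mL is ≤ 16 μg/mL ⇒ susceptible
Fosfomycin: 64 μg/mL is ≥ 4 μg/mL — R
Ciprofloxacin 2 μg/mL: ≥ 1 μg/mL → resistant
Resistant: 5

5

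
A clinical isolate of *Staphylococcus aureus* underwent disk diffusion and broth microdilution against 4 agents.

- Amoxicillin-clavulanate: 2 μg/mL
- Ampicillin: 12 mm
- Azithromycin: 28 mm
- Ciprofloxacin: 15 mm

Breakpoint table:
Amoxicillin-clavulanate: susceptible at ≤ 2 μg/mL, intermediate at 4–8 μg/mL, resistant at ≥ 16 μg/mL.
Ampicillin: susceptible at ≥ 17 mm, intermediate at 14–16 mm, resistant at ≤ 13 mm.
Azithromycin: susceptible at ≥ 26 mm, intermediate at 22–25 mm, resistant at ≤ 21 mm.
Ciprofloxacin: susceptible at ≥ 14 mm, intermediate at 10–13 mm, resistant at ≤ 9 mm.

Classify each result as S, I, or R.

S, R, S, S

Amoxicillin-clavulanate: 2 μg/mL is ≤ 2 μg/mL ⇒ Susceptible
Ampicillin: 12 mm is ≤ 13 mm → resistant
Azithromycin (28 mm) ≥ 26 mm — S
Ciprofloxacin (15 mm) ≥ 14 mm → Susceptible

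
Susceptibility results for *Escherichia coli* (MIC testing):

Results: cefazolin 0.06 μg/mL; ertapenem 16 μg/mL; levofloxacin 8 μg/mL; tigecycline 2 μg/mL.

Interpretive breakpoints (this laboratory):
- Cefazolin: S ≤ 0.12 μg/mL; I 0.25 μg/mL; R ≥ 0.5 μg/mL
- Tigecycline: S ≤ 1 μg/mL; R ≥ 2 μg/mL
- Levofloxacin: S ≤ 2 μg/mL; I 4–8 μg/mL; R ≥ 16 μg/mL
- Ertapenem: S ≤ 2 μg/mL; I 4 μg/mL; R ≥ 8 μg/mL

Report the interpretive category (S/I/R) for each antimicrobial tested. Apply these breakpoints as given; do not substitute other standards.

S, R, I, R

Cefazolin (0.06 μg/mL) ≤ 0.12 μg/mL — susceptible
Ertapenem 16 μg/mL: ≥ 8 μg/mL — R
Levofloxacin (8 μg/mL) in 4–8 μg/mL → I
Tigecycline: 2 μg/mL is ≥ 2 μg/mL ⇒ R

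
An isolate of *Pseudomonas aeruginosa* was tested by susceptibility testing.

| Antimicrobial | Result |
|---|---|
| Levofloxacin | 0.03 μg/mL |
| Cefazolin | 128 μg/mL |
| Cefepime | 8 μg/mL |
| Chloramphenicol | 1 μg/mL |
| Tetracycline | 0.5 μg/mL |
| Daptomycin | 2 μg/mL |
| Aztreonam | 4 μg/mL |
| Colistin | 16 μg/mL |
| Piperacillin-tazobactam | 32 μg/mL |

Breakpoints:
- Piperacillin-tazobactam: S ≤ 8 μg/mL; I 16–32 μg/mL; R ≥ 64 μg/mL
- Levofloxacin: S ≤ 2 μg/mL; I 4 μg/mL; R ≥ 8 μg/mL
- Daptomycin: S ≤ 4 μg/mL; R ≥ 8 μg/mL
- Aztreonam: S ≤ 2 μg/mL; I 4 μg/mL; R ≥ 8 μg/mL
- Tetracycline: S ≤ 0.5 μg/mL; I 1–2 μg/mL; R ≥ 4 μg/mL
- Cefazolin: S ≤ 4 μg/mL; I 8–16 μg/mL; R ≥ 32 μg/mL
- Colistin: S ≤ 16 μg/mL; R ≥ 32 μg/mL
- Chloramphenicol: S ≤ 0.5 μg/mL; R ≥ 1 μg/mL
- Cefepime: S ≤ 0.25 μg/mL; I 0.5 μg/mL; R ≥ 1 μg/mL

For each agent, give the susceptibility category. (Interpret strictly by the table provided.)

Levofloxacin: 0.03 μg/mL is ≤ 2 μg/mL → susceptible
Cefazolin 128 μg/mL: ≥ 32 μg/mL ⇒ R
Cefepime 8 μg/mL: ≥ 1 μg/mL → Resistant
Chloramphenicol 1 μg/mL: ≥ 1 μg/mL → Resistant
Tetracycline: 0.5 μg/mL is ≤ 0.5 μg/mL → susceptible
Daptomycin (2 μg/mL) ≤ 4 μg/mL ⇒ susceptible
Aztreonam (4 μg/mL) = 4 μg/mL ⇒ Intermediate
Colistin 16 μg/mL: ≤ 16 μg/mL ⇒ S
Piperacillin-tazobactam: 32 μg/mL is in 16–32 μg/mL → I

S, R, R, R, S, S, I, S, I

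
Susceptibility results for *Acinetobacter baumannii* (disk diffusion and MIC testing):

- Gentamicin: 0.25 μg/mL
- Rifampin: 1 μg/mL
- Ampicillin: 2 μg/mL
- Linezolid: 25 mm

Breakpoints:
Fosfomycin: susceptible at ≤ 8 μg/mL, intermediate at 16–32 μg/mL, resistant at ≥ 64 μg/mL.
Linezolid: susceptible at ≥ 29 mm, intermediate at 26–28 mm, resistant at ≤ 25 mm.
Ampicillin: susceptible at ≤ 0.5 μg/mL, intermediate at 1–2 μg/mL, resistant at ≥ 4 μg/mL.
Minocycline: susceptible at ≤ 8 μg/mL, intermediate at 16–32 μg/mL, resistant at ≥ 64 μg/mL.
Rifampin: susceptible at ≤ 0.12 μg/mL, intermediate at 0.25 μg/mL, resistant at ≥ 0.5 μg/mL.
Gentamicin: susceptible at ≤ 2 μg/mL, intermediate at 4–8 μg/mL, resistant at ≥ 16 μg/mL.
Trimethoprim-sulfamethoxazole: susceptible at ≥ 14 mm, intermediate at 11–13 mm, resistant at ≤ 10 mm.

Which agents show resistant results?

Gentamicin (0.25 μg/mL) ≤ 2 μg/mL ⇒ Susceptible
Rifampin: 1 μg/mL is ≥ 0.5 μg/mL ⇒ Resistant
Ampicillin: 2 μg/mL is in 1–2 μg/mL ⇒ Intermediate
Linezolid: 25 mm is ≤ 25 mm → resistant

rifampin, linezolid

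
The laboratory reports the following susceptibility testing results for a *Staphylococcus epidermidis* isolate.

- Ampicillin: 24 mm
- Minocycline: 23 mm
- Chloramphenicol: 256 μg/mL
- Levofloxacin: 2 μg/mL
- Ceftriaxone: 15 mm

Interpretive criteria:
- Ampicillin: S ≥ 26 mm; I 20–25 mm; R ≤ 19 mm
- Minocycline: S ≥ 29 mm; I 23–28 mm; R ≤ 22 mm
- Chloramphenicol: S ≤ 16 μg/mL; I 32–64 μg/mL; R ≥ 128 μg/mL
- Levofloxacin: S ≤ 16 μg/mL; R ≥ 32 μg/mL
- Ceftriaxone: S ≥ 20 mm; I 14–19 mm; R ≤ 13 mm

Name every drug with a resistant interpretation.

chloramphenicol

Ampicillin: 24 mm is in 20–25 mm → intermediate
Minocycline (23 mm) in 23–28 mm → Intermediate
Chloramphenicol: 256 μg/mL is ≥ 128 μg/mL → Resistant
Levofloxacin (2 μg/mL) ≤ 16 μg/mL — susceptible
Ceftriaxone 15 mm: in 14–19 mm — intermediate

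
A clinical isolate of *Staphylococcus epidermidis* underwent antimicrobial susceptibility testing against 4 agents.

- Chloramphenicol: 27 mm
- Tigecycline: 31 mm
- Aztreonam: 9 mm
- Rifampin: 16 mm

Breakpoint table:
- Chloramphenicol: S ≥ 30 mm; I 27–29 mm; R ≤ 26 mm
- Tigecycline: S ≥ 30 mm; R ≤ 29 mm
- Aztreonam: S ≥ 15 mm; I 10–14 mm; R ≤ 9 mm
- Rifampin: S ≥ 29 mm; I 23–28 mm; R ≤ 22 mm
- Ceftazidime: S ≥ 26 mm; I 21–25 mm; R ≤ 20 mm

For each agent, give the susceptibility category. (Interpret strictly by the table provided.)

I, S, R, R

Chloramphenicol (27 mm) in 27–29 mm — Intermediate
Tigecycline 31 mm: ≥ 30 mm — S
Aztreonam 9 mm: ≤ 9 mm — Resistant
Rifampin: 16 mm is ≤ 22 mm — R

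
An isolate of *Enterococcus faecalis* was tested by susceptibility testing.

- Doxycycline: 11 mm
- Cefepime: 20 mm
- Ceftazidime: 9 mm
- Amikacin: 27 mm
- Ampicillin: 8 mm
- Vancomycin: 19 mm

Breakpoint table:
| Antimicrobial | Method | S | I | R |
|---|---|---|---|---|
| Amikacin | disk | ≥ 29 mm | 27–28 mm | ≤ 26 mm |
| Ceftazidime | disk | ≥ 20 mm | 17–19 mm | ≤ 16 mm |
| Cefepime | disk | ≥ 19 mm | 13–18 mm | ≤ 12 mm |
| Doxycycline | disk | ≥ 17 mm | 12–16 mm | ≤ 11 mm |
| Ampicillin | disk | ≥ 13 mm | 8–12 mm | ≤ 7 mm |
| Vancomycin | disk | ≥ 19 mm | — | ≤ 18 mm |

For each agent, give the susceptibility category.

Doxycycline 11 mm: ≤ 11 mm — resistant
Cefepime 20 mm: ≥ 19 mm — Susceptible
Ceftazidime 9 mm: ≤ 16 mm ⇒ R
Amikacin 27 mm: in 27–28 mm — Intermediate
Ampicillin (8 mm) in 8–12 mm — intermediate
Vancomycin: 19 mm is ≥ 19 mm → Susceptible

R, S, R, I, I, S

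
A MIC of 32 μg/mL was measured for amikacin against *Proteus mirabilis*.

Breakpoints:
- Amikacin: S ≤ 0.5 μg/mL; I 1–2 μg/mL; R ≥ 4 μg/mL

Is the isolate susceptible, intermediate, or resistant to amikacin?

Amikacin: 32 μg/mL is ≥ 4 μg/mL ⇒ Resistant

R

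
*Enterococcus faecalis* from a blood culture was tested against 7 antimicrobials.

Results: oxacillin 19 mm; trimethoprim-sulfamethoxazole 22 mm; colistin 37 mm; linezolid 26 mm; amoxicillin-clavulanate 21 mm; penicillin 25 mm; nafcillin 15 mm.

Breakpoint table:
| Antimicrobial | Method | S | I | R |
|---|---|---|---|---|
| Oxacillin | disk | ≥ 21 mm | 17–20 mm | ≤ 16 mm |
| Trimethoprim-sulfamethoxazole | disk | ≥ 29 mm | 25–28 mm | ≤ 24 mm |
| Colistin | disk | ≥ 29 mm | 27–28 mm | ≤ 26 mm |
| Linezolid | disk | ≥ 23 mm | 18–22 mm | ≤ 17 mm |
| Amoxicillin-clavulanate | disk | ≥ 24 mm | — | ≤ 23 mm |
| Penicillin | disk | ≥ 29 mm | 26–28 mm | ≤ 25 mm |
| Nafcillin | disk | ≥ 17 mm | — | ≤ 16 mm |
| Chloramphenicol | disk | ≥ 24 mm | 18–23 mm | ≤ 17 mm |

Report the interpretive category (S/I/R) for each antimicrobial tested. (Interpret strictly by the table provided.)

Oxacillin (19 mm) in 17–20 mm — Intermediate
Trimethoprim-sulfamethoxazole: 22 mm is ≤ 24 mm ⇒ R
Colistin 37 mm: ≥ 29 mm → S
Linezolid 26 mm: ≥ 23 mm → Susceptible
Amoxicillin-clavulanate (21 mm) ≤ 23 mm → resistant
Penicillin (25 mm) ≤ 25 mm — Resistant
Nafcillin: 15 mm is ≤ 16 mm → Resistant

I, R, S, S, R, R, R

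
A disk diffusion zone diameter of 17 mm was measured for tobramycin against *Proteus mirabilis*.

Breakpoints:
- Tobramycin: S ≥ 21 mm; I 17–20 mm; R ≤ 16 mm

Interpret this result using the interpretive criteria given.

Tobramycin (17 mm) in 17–20 mm ⇒ Intermediate

Intermediate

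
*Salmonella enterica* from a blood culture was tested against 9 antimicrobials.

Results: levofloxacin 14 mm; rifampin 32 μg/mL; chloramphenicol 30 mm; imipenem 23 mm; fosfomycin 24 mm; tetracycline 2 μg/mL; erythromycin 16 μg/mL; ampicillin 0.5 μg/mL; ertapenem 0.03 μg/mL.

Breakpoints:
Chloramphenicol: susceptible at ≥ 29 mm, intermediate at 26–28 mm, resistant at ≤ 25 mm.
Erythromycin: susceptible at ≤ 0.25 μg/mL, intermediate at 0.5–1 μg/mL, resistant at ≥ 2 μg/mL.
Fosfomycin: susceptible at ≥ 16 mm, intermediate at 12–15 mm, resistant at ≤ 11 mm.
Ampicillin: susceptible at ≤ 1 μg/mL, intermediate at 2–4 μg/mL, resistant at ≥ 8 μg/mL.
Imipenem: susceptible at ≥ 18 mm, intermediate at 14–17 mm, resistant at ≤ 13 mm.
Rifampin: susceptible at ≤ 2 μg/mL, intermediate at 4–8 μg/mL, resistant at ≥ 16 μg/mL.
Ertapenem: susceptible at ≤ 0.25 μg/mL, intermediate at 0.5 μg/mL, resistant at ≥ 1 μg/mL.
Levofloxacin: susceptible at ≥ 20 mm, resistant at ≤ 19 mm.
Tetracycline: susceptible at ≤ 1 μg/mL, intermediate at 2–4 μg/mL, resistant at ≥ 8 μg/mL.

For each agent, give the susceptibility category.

R, R, S, S, S, I, R, S, S

Levofloxacin: 14 mm is ≤ 19 mm → R
Rifampin 32 μg/mL: ≥ 16 μg/mL → resistant
Chloramphenicol (30 mm) ≥ 29 mm → Susceptible
Imipenem: 23 mm is ≥ 18 mm ⇒ Susceptible
Fosfomycin 24 mm: ≥ 16 mm ⇒ S
Tetracycline: 2 μg/mL is in 2–4 μg/mL → intermediate
Erythromycin (16 μg/mL) ≥ 2 μg/mL — Resistant
Ampicillin 0.5 μg/mL: ≤ 1 μg/mL → S
Ertapenem 0.03 μg/mL: ≤ 0.25 μg/mL ⇒ Susceptible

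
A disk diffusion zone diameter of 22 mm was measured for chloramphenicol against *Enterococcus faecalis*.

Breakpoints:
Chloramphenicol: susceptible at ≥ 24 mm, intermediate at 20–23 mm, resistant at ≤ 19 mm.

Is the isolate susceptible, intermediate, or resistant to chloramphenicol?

Chloramphenicol (22 mm) in 20–23 mm ⇒ Intermediate

Intermediate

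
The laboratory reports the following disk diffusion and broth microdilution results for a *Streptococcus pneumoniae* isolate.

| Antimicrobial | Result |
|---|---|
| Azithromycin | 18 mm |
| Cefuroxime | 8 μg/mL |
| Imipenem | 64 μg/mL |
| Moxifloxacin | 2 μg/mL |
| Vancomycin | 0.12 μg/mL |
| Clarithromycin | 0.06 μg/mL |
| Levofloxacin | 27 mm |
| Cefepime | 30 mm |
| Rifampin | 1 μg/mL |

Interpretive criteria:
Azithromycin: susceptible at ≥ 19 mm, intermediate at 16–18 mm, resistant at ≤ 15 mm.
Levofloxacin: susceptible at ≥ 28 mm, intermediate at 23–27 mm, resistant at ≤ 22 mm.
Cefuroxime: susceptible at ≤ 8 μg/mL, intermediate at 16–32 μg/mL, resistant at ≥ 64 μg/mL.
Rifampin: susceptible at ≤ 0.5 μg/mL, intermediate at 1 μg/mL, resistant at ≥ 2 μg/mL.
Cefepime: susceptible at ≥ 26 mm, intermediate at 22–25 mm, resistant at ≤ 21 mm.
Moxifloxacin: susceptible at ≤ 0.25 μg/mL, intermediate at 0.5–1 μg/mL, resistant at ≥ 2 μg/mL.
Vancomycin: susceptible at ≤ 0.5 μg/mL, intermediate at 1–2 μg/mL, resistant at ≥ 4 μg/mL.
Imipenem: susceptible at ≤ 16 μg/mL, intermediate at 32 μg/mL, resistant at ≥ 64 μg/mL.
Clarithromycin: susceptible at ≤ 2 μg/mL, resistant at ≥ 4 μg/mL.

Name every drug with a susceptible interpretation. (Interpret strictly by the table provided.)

Azithromycin 18 mm: in 16–18 mm ⇒ Intermediate
Cefuroxime: 8 μg/mL is ≤ 8 μg/mL — susceptible
Imipenem: 64 μg/mL is ≥ 64 μg/mL ⇒ resistant
Moxifloxacin: 2 μg/mL is ≥ 2 μg/mL — resistant
Vancomycin: 0.12 μg/mL is ≤ 0.5 μg/mL — S
Clarithromycin 0.06 μg/mL: ≤ 2 μg/mL → susceptible
Levofloxacin 27 mm: in 23–27 mm → intermediate
Cefepime: 30 mm is ≥ 26 mm → susceptible
Rifampin (1 μg/mL) = 1 μg/mL → Intermediate

cefuroxime, vancomycin, clarithromycin, cefepime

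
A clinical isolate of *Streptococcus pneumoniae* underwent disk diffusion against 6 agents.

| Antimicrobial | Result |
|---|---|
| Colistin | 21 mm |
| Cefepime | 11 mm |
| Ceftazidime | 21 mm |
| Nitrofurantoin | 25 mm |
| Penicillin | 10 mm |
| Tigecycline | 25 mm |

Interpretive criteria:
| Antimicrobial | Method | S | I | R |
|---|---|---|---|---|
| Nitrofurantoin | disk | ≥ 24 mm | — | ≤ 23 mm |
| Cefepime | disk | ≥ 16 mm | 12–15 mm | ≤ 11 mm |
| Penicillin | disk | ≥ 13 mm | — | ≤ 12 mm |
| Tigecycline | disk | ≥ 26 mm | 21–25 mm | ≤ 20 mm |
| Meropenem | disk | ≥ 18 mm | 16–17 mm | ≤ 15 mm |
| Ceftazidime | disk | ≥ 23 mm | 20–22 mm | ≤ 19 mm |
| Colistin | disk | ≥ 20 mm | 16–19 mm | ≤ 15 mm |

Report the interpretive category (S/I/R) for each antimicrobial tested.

Colistin 21 mm: ≥ 20 mm ⇒ Susceptible
Cefepime 11 mm: ≤ 11 mm — R
Ceftazidime 21 mm: in 20–22 mm → Intermediate
Nitrofurantoin 25 mm: ≥ 24 mm ⇒ S
Penicillin (10 mm) ≤ 12 mm — R
Tigecycline: 25 mm is in 21–25 mm — intermediate

S, R, I, S, R, I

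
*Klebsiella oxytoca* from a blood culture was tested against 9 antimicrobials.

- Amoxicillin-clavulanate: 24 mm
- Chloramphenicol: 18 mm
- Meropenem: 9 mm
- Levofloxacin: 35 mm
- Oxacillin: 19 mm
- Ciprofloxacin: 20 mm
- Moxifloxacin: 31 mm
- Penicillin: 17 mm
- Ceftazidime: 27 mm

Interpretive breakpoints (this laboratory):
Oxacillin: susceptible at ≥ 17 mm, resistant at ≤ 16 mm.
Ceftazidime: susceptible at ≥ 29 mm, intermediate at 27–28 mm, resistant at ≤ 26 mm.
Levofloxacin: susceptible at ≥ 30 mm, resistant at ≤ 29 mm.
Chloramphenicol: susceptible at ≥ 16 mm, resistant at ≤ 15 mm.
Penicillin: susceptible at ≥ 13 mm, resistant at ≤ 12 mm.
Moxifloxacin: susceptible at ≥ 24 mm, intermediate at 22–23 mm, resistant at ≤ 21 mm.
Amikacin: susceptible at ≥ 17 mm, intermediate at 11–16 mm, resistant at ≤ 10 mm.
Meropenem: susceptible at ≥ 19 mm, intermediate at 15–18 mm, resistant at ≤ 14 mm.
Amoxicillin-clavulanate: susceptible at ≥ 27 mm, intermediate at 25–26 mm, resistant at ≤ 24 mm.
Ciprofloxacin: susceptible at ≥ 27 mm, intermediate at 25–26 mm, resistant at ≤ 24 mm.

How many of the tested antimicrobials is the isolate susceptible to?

5

Amoxicillin-clavulanate: 24 mm is ≤ 24 mm — resistant
Chloramphenicol 18 mm: ≥ 16 mm → Susceptible
Meropenem (9 mm) ≤ 14 mm — resistant
Levofloxacin: 35 mm is ≥ 30 mm ⇒ Susceptible
Oxacillin (19 mm) ≥ 17 mm → S
Ciprofloxacin (20 mm) ≤ 24 mm → resistant
Moxifloxacin 31 mm: ≥ 24 mm ⇒ S
Penicillin (17 mm) ≥ 13 mm → susceptible
Ceftazidime: 27 mm is in 27–28 mm → I
Susceptible: 5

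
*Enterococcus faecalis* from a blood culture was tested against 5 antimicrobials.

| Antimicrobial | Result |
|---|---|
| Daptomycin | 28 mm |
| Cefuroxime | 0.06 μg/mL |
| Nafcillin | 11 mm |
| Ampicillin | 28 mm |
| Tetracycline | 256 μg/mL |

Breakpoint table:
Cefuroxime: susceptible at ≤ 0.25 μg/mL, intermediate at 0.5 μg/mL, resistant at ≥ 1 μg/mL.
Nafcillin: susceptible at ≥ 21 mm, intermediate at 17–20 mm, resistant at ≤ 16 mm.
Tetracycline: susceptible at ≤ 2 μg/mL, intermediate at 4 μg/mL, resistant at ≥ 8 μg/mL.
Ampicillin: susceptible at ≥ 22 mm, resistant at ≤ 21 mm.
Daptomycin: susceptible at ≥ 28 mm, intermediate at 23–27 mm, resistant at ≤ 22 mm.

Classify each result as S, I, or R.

S, S, R, S, R

Daptomycin (28 mm) ≥ 28 mm — Susceptible
Cefuroxime: 0.06 μg/mL is ≤ 0.25 μg/mL → susceptible
Nafcillin (11 mm) ≤ 16 mm → R
Ampicillin: 28 mm is ≥ 22 mm — susceptible
Tetracycline (256 μg/mL) ≥ 8 μg/mL ⇒ Resistant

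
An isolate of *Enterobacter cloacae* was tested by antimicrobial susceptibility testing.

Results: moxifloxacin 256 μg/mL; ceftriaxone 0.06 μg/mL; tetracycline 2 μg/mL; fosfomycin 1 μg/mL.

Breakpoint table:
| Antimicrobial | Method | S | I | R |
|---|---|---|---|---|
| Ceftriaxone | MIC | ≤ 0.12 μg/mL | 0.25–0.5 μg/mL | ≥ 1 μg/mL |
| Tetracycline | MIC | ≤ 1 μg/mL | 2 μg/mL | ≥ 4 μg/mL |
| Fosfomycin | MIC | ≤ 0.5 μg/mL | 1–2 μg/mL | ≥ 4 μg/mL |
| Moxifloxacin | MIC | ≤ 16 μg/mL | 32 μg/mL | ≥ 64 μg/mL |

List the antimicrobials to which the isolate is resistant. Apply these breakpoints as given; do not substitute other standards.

Moxifloxacin (256 μg/mL) ≥ 64 μg/mL → resistant
Ceftriaxone (0.06 μg/mL) ≤ 0.12 μg/mL ⇒ Susceptible
Tetracycline (2 μg/mL) = 2 μg/mL → I
Fosfomycin: 1 μg/mL is in 1–2 μg/mL → intermediate

moxifloxacin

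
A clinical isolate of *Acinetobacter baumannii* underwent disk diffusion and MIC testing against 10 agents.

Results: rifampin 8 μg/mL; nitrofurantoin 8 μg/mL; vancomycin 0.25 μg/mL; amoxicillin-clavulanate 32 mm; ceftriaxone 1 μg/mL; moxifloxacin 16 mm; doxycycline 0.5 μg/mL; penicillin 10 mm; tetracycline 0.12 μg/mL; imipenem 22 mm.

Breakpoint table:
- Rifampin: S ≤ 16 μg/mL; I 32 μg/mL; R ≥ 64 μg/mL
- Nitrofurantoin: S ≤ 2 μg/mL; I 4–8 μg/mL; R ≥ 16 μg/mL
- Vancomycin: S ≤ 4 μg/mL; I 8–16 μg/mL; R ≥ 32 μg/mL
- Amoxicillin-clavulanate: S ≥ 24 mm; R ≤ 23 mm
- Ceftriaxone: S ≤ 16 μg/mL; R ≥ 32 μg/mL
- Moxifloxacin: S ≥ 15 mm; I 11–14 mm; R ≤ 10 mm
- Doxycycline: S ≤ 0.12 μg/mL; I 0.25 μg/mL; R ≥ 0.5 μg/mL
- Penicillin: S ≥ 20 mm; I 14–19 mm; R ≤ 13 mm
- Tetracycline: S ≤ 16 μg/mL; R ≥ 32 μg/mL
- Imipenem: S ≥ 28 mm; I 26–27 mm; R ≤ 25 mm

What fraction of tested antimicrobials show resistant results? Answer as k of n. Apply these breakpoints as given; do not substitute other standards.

3 of 10

Rifampin: 8 μg/mL is ≤ 16 μg/mL ⇒ S
Nitrofurantoin (8 μg/mL) in 4–8 μg/mL ⇒ Intermediate
Vancomycin: 0.25 μg/mL is ≤ 4 μg/mL → S
Amoxicillin-clavulanate: 32 mm is ≥ 24 mm ⇒ Susceptible
Ceftriaxone (1 μg/mL) ≤ 16 μg/mL → susceptible
Moxifloxacin: 16 mm is ≥ 15 mm → susceptible
Doxycycline 0.5 μg/mL: ≥ 0.5 μg/mL → resistant
Penicillin: 10 mm is ≤ 13 mm ⇒ Resistant
Tetracycline: 0.12 μg/mL is ≤ 16 μg/mL → S
Imipenem (22 mm) ≤ 25 mm — resistant
Resistant: 3/10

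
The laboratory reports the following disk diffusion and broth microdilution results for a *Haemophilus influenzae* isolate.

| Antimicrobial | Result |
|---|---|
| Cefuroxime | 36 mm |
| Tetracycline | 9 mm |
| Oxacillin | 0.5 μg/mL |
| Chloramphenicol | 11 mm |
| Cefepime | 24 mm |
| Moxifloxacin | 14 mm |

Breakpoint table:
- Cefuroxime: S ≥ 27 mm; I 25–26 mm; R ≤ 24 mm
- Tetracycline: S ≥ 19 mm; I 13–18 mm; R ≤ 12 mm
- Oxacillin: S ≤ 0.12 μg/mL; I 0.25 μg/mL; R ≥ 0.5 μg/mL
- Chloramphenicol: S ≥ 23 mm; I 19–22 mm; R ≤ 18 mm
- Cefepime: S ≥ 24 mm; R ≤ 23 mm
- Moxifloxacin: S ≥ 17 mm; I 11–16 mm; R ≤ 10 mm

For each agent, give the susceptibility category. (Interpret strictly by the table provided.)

Cefuroxime: 36 mm is ≥ 27 mm — S
Tetracycline 9 mm: ≤ 12 mm → R
Oxacillin (0.5 μg/mL) ≥ 0.5 μg/mL — R
Chloramphenicol 11 mm: ≤ 18 mm → R
Cefepime 24 mm: ≥ 24 mm ⇒ S
Moxifloxacin: 14 mm is in 11–16 mm ⇒ I

S, R, R, R, S, I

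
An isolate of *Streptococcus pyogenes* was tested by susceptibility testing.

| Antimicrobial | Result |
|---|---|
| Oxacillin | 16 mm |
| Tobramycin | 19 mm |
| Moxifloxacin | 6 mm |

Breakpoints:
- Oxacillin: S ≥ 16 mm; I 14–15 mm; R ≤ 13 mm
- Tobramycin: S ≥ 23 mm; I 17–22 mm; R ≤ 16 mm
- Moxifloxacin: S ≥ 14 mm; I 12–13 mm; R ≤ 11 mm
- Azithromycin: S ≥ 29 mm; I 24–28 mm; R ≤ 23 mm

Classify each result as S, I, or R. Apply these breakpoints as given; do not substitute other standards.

Oxacillin 16 mm: ≥ 16 mm — Susceptible
Tobramycin: 19 mm is in 17–22 mm ⇒ Intermediate
Moxifloxacin 6 mm: ≤ 11 mm ⇒ R

S, I, R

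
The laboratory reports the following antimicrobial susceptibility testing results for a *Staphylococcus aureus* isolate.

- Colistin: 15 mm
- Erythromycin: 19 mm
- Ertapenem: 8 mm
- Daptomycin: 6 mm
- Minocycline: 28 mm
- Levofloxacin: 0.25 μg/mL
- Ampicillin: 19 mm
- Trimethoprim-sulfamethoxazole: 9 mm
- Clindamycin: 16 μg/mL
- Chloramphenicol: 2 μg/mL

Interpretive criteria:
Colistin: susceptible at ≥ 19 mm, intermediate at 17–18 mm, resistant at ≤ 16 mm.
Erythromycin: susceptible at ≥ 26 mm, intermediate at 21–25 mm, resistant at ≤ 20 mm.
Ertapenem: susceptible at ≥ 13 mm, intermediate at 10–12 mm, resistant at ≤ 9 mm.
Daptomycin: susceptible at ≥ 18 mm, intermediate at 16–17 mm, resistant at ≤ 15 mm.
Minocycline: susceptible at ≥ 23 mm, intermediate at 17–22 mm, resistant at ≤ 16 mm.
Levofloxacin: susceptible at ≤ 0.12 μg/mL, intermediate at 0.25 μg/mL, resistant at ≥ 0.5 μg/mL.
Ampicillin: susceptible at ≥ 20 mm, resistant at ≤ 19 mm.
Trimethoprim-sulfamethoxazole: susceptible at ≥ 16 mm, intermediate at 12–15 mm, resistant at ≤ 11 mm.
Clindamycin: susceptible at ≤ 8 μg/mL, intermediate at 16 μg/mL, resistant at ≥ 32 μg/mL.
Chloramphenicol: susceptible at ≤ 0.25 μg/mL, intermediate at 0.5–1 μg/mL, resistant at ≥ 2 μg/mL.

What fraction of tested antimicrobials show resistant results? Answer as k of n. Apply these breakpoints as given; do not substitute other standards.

7 of 10

Colistin 15 mm: ≤ 16 mm — Resistant
Erythromycin: 19 mm is ≤ 20 mm — resistant
Ertapenem 8 mm: ≤ 9 mm ⇒ Resistant
Daptomycin: 6 mm is ≤ 15 mm ⇒ Resistant
Minocycline 28 mm: ≥ 23 mm ⇒ S
Levofloxacin 0.25 μg/mL: = 0.25 μg/mL — Intermediate
Ampicillin: 19 mm is ≤ 19 mm → Resistant
Trimethoprim-sulfamethoxazole: 9 mm is ≤ 11 mm ⇒ resistant
Clindamycin: 16 μg/mL is = 16 μg/mL → intermediate
Chloramphenicol: 2 μg/mL is ≥ 2 μg/mL ⇒ R
Resistant: 7/10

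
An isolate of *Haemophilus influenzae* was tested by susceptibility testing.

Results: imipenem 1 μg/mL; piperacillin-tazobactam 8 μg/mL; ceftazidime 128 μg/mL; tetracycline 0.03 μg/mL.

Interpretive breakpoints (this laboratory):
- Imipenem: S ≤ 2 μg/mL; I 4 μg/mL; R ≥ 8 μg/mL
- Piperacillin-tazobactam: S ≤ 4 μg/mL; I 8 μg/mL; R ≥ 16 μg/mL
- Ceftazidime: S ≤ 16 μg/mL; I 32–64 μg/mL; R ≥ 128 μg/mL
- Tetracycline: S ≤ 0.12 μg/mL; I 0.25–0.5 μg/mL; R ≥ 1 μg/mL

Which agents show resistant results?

ceftazidime

Imipenem (1 μg/mL) ≤ 2 μg/mL → susceptible
Piperacillin-tazobactam (8 μg/mL) = 8 μg/mL ⇒ intermediate
Ceftazidime (128 μg/mL) ≥ 128 μg/mL → Resistant
Tetracycline (0.03 μg/mL) ≤ 0.12 μg/mL ⇒ susceptible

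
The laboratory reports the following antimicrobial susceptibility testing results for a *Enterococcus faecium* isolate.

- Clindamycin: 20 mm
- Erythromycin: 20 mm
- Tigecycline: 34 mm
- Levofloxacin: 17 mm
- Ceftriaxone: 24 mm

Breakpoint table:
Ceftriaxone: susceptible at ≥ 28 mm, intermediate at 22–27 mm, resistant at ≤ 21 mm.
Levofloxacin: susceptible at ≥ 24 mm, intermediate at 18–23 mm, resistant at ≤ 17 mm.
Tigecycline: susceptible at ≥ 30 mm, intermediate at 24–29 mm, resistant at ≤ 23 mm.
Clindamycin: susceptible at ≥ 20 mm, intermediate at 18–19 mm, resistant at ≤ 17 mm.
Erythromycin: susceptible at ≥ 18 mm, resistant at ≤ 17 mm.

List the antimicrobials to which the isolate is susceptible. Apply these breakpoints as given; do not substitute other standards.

clindamycin, erythromycin, tigecycline

Clindamycin 20 mm: ≥ 20 mm — S
Erythromycin (20 mm) ≥ 18 mm — Susceptible
Tigecycline (34 mm) ≥ 30 mm — Susceptible
Levofloxacin 17 mm: ≤ 17 mm → resistant
Ceftriaxone 24 mm: in 22–27 mm — I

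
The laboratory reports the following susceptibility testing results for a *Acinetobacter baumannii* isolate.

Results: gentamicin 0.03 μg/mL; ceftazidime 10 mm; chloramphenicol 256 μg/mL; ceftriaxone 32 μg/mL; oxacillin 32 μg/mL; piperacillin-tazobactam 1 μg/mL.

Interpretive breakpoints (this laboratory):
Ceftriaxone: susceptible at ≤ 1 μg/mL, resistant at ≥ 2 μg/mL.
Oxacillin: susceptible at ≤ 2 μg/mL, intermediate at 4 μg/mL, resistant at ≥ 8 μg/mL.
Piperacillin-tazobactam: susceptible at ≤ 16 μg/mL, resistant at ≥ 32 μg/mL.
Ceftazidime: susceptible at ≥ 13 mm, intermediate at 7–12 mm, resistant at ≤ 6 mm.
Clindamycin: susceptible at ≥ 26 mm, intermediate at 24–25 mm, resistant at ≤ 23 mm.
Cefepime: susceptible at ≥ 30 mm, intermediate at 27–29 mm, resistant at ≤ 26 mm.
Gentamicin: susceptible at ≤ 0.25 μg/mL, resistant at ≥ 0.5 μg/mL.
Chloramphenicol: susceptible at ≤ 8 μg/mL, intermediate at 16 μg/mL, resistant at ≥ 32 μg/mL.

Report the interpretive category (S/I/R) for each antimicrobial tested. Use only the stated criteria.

S, I, R, R, R, S

Gentamicin 0.03 μg/mL: ≤ 0.25 μg/mL → Susceptible
Ceftazidime (10 mm) in 7–12 mm — I
Chloramphenicol 256 μg/mL: ≥ 32 μg/mL → R
Ceftriaxone 32 μg/mL: ≥ 2 μg/mL → resistant
Oxacillin (32 μg/mL) ≥ 8 μg/mL — Resistant
Piperacillin-tazobactam 1 μg/mL: ≤ 16 μg/mL — susceptible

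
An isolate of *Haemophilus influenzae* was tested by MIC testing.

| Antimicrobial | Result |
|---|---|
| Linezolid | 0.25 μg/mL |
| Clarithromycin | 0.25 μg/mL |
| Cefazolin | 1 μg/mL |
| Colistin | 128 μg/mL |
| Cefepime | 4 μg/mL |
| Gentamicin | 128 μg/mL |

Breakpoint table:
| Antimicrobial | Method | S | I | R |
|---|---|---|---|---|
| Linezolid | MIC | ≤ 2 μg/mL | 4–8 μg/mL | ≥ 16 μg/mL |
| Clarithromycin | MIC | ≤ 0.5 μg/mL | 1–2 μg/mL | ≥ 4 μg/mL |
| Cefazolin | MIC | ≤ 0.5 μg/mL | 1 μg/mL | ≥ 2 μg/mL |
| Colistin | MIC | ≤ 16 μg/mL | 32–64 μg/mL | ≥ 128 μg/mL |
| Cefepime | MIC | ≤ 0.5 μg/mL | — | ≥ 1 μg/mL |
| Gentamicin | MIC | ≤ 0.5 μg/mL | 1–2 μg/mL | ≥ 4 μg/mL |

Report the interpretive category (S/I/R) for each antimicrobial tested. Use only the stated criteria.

Linezolid (0.25 μg/mL) ≤ 2 μg/mL ⇒ susceptible
Clarithromycin (0.25 μg/mL) ≤ 0.5 μg/mL → S
Cefazolin (1 μg/mL) = 1 μg/mL ⇒ Intermediate
Colistin (128 μg/mL) ≥ 128 μg/mL ⇒ R
Cefepime 4 μg/mL: ≥ 1 μg/mL → R
Gentamicin (128 μg/mL) ≥ 4 μg/mL → resistant

S, S, I, R, R, R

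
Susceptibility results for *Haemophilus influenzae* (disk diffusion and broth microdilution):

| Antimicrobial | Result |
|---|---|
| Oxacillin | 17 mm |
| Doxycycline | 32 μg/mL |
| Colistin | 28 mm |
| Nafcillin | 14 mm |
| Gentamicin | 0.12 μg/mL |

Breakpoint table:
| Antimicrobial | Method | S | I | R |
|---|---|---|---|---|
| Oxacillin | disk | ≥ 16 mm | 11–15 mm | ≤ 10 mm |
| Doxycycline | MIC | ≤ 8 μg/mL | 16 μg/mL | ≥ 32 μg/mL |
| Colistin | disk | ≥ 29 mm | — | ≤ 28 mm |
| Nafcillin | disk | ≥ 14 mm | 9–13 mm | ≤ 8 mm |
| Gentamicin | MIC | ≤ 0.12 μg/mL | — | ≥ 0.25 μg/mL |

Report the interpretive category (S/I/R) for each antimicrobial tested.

S, R, R, S, S

Oxacillin 17 mm: ≥ 16 mm ⇒ Susceptible
Doxycycline: 32 μg/mL is ≥ 32 μg/mL → R
Colistin: 28 mm is ≤ 28 mm ⇒ resistant
Nafcillin (14 mm) ≥ 14 mm ⇒ Susceptible
Gentamicin: 0.12 μg/mL is ≤ 0.12 μg/mL → S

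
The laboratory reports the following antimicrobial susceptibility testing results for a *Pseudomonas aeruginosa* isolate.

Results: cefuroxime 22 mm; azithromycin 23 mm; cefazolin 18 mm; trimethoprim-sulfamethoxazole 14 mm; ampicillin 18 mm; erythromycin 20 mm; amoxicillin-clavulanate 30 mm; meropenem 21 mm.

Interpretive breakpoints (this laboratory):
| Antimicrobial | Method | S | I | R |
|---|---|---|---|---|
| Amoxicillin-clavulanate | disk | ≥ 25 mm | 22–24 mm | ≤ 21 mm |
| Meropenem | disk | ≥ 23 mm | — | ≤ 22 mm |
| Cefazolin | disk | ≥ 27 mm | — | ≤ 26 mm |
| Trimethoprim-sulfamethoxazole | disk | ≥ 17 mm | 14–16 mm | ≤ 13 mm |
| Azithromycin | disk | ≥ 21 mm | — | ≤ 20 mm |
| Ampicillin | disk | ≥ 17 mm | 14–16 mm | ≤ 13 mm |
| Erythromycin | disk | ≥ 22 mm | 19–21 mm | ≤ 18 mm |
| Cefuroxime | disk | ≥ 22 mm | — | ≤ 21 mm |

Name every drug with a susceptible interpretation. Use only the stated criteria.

cefuroxime, azithromycin, ampicillin, amoxicillin-clavulanate

Cefuroxime (22 mm) ≥ 22 mm → Susceptible
Azithromycin 23 mm: ≥ 21 mm → Susceptible
Cefazolin (18 mm) ≤ 26 mm ⇒ Resistant
Trimethoprim-sulfamethoxazole (14 mm) in 14–16 mm — intermediate
Ampicillin: 18 mm is ≥ 17 mm — Susceptible
Erythromycin 20 mm: in 19–21 mm → Intermediate
Amoxicillin-clavulanate (30 mm) ≥ 25 mm ⇒ susceptible
Meropenem: 21 mm is ≤ 22 mm → resistant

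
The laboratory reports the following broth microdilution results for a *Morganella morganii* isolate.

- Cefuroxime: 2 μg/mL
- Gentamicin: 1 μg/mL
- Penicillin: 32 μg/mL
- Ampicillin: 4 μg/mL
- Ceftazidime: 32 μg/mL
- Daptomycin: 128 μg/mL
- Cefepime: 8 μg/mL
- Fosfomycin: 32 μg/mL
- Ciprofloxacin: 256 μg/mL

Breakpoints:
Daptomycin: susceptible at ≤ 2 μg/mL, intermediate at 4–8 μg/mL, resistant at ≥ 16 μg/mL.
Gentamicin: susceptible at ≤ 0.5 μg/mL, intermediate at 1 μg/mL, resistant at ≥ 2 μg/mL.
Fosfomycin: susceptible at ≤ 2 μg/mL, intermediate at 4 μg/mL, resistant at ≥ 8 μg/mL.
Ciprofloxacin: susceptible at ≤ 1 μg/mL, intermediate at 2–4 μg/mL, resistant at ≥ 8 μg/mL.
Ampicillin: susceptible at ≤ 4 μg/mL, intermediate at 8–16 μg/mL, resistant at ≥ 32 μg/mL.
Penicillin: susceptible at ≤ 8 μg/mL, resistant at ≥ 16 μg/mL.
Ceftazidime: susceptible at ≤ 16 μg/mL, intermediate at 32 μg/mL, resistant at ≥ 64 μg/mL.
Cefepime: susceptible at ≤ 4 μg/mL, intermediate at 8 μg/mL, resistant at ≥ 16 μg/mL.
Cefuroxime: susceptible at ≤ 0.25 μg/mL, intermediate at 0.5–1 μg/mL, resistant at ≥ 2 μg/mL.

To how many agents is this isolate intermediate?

3

Cefuroxime: 2 μg/mL is ≥ 2 μg/mL ⇒ Resistant
Gentamicin 1 μg/mL: = 1 μg/mL → Intermediate
Penicillin 32 μg/mL: ≥ 16 μg/mL → resistant
Ampicillin: 4 μg/mL is ≤ 4 μg/mL ⇒ Susceptible
Ceftazidime: 32 μg/mL is = 32 μg/mL — intermediate
Daptomycin: 128 μg/mL is ≥ 16 μg/mL → Resistant
Cefepime (8 μg/mL) = 8 μg/mL ⇒ Intermediate
Fosfomycin (32 μg/mL) ≥ 8 μg/mL — Resistant
Ciprofloxacin 256 μg/mL: ≥ 8 μg/mL — R
Intermediate: 3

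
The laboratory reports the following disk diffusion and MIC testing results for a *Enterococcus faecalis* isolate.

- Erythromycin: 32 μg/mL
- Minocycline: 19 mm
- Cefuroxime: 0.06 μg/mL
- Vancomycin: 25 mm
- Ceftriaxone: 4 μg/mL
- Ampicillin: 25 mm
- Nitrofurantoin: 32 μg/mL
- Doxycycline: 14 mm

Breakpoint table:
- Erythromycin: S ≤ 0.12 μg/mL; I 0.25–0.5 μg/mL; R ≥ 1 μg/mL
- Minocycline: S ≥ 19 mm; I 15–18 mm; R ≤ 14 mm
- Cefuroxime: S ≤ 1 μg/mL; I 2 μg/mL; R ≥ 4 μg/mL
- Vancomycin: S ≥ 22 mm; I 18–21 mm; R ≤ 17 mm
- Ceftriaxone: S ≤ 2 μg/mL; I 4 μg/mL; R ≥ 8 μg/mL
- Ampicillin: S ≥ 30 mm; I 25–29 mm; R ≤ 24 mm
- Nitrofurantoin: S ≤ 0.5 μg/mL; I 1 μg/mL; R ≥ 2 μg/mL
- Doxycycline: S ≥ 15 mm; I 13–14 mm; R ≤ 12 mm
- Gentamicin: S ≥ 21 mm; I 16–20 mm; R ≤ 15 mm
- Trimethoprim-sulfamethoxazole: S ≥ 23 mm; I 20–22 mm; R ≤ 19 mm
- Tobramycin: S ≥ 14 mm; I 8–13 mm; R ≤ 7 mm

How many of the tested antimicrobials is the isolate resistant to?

Erythromycin (32 μg/mL) ≥ 1 μg/mL → resistant
Minocycline 19 mm: ≥ 19 mm — susceptible
Cefuroxime (0.06 μg/mL) ≤ 1 μg/mL → susceptible
Vancomycin 25 mm: ≥ 22 mm ⇒ susceptible
Ceftriaxone: 4 μg/mL is = 4 μg/mL — Intermediate
Ampicillin 25 mm: in 25–29 mm ⇒ intermediate
Nitrofurantoin: 32 μg/mL is ≥ 2 μg/mL — Resistant
Doxycycline: 14 mm is in 13–14 mm — Intermediate
Resistant: 2

2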